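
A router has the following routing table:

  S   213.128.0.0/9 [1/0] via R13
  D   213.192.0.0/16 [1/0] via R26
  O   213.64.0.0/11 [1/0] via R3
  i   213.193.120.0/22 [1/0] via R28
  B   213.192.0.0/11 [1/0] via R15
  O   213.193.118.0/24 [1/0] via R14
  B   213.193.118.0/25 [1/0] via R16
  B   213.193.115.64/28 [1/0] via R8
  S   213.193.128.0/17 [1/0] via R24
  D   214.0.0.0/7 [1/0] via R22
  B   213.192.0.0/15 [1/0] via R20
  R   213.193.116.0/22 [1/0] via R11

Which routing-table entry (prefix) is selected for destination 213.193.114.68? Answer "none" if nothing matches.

Entries matching 213.193.114.68:
  213.128.0.0/9 (213.128.0.0 - 213.255.255.255)
  213.192.0.0/11 (213.192.0.0 - 213.223.255.255)
  213.192.0.0/15 (213.192.0.0 - 213.193.255.255)
Most specific is 213.192.0.0/15.

213.192.0.0/15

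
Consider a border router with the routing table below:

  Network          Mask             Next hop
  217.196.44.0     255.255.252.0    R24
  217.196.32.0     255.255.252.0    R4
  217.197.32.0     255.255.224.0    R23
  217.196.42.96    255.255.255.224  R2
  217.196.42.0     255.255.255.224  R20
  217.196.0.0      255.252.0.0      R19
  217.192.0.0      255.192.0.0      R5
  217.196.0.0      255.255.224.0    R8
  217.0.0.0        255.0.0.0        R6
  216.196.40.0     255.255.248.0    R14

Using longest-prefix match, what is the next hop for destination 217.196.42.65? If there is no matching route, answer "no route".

R19

Routes whose prefix contains 217.196.42.65:
  217.0.0.0/8 (217.0.0.0 - 217.255.255.255) -> R6
  217.192.0.0/10 (217.192.0.0 - 217.255.255.255) -> R5
  217.196.0.0/14 (217.196.0.0 - 217.199.255.255) -> R19
More-specific entries that do NOT match:
  217.196.42.96/27 (217.196.42.96 - 217.196.42.127) does not contain 217.196.42.65
  217.196.42.0/27 (217.196.42.0 - 217.196.42.31) does not contain 217.196.42.65
  217.196.44.0/22 (217.196.44.0 - 217.196.47.255) does not contain 217.196.42.65
  217.196.32.0/22 (217.196.32.0 - 217.196.35.255) does not contain 217.196.42.65
  216.196.40.0/21 (216.196.40.0 - 216.196.47.255) does not contain 217.196.42.65
  217.197.32.0/19 (217.197.32.0 - 217.197.63.255) does not contain 217.196.42.65
  217.196.0.0/19 (217.196.0.0 - 217.196.31.255) does not contain 217.196.42.65
Longest matching prefix is /14 -> next hop R19.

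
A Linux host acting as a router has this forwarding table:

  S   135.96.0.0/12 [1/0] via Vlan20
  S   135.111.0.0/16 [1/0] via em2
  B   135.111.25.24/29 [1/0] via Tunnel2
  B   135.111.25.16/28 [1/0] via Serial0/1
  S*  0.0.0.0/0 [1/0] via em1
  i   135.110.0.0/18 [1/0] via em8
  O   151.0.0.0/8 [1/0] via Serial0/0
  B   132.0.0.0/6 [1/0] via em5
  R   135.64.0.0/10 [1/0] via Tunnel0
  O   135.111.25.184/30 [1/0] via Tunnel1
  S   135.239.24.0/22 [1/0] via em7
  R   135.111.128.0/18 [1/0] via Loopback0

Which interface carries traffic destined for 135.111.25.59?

em2

Routes whose prefix contains 135.111.25.59:
  0.0.0.0/0 (default, matches everything) -> em1
  132.0.0.0/6 (132.0.0.0 - 135.255.255.255) -> em5
  135.64.0.0/10 (135.64.0.0 - 135.127.255.255) -> Tunnel0
  135.96.0.0/12 (135.96.0.0 - 135.111.255.255) -> Vlan20
  135.111.0.0/16 (135.111.0.0 - 135.111.255.255) -> em2
More-specific entries that do NOT match:
  135.111.25.184/30 (135.111.25.184 - 135.111.25.187) does not contain 135.111.25.59
  135.111.25.24/29 (135.111.25.24 - 135.111.25.31) does not contain 135.111.25.59
  135.111.25.16/28 (135.111.25.16 - 135.111.25.31) does not contain 135.111.25.59
  135.239.24.0/22 (135.239.24.0 - 135.239.27.255) does not contain 135.111.25.59
  135.110.0.0/18 (135.110.0.0 - 135.110.63.255) does not contain 135.111.25.59
  135.111.128.0/18 (135.111.128.0 - 135.111.191.255) does not contain 135.111.25.59
Longest matching prefix is /16 -> interface em2.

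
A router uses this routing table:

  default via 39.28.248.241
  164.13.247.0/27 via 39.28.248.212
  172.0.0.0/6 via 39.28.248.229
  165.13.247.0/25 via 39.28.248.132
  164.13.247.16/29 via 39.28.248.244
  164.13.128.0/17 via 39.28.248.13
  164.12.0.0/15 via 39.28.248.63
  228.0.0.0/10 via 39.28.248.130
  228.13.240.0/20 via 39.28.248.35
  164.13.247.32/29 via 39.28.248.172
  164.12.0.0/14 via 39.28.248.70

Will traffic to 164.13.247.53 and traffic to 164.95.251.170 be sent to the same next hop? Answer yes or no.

164.13.247.53: longest match 164.13.128.0/17 -> 39.28.248.13
164.95.251.170: longest match 0.0.0.0/0 -> 39.28.248.241

no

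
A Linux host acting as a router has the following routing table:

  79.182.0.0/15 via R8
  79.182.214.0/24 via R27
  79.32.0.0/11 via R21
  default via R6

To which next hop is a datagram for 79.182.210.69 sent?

R8

Routes whose prefix contains 79.182.210.69:
  0.0.0.0/0 (default, matches everything) -> R6
  79.182.0.0/15 (79.182.0.0 - 79.183.255.255) -> R8
More-specific entries that do NOT match:
  79.182.214.0/24 (79.182.214.0 - 79.182.214.255) does not contain 79.182.210.69
Longest matching prefix is /15 -> next hop R8.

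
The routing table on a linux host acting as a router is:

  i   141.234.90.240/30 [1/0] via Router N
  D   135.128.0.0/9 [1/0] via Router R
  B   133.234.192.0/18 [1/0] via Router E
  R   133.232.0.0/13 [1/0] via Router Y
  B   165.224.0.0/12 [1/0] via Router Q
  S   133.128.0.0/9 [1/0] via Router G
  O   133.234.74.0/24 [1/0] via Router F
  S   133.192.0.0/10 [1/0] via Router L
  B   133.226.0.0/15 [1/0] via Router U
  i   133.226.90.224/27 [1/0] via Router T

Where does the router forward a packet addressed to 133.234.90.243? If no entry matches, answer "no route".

Router Y

Routes whose prefix contains 133.234.90.243:
  133.128.0.0/9 (133.128.0.0 - 133.255.255.255) -> Router G
  133.192.0.0/10 (133.192.0.0 - 133.255.255.255) -> Router L
  133.232.0.0/13 (133.232.0.0 - 133.239.255.255) -> Router Y
More-specific entries that do NOT match:
  141.234.90.240/30 (141.234.90.240 - 141.234.90.243) does not contain 133.234.90.243
  133.226.90.224/27 (133.226.90.224 - 133.226.90.255) does not contain 133.234.90.243
  133.234.74.0/24 (133.234.74.0 - 133.234.74.255) does not contain 133.234.90.243
  133.234.192.0/18 (133.234.192.0 - 133.234.255.255) does not contain 133.234.90.243
  133.226.0.0/15 (133.226.0.0 - 133.227.255.255) does not contain 133.234.90.243
Longest matching prefix is /13 -> next hop Router Y.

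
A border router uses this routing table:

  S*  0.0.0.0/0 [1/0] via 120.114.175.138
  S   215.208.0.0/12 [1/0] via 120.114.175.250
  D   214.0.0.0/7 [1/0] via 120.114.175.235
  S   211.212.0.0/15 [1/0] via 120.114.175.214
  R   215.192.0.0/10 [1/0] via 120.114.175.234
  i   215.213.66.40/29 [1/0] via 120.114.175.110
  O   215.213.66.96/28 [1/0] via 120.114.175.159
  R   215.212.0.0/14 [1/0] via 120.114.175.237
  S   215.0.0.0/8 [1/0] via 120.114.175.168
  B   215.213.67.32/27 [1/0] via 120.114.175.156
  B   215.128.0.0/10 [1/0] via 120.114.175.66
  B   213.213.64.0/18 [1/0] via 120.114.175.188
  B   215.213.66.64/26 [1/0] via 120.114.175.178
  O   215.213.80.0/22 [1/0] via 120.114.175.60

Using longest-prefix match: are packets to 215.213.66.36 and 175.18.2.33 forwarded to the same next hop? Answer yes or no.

no

215.213.66.36: longest match 215.212.0.0/14 -> 120.114.175.237
175.18.2.33: longest match 0.0.0.0/0 -> 120.114.175.138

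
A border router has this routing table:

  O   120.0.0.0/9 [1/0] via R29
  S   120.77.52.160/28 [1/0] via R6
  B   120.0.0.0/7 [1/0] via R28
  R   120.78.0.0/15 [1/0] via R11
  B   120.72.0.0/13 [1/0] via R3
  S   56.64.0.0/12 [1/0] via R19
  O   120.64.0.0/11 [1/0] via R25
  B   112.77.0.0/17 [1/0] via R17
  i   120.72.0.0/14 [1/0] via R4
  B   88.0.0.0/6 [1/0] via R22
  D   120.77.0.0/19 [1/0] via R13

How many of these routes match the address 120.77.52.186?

Prefixes containing 120.77.52.186:
  120.0.0.0/7 (120.0.0.0 - 121.255.255.255)
  120.0.0.0/9 (120.0.0.0 - 120.127.255.255)
  120.64.0.0/11 (120.64.0.0 - 120.95.255.255)
  120.72.0.0/13 (120.72.0.0 - 120.79.255.255)
Total matching entries: 4.

4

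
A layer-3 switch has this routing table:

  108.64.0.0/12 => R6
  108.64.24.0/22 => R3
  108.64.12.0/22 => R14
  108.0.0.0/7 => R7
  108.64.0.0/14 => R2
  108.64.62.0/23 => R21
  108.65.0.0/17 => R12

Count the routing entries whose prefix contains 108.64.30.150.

Prefixes containing 108.64.30.150:
  108.0.0.0/7 (108.0.0.0 - 109.255.255.255)
  108.64.0.0/12 (108.64.0.0 - 108.79.255.255)
  108.64.0.0/14 (108.64.0.0 - 108.67.255.255)
Total matching entries: 3.

3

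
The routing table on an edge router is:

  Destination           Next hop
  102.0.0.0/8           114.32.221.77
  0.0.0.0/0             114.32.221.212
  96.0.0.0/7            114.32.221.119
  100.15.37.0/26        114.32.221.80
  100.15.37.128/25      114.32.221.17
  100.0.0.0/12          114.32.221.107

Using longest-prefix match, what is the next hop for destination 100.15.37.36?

Routes whose prefix contains 100.15.37.36:
  0.0.0.0/0 (default, matches everything) -> 114.32.221.212
  100.0.0.0/12 (100.0.0.0 - 100.15.255.255) -> 114.32.221.107
  100.15.37.0/26 (100.15.37.0 - 100.15.37.63) -> 114.32.221.80
Longest matching prefix is /26 -> next hop 114.32.221.80.

114.32.221.80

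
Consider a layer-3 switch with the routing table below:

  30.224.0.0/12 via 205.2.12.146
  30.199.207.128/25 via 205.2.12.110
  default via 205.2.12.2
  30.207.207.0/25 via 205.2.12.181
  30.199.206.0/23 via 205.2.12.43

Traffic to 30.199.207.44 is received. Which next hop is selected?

205.2.12.43

Routes whose prefix contains 30.199.207.44:
  0.0.0.0/0 (default, matches everything) -> 205.2.12.2
  30.199.206.0/23 (30.199.206.0 - 30.199.207.255) -> 205.2.12.43
More-specific entries that do NOT match:
  30.199.207.128/25 (30.199.207.128 - 30.199.207.255) does not contain 30.199.207.44
  30.207.207.0/25 (30.207.207.0 - 30.207.207.127) does not contain 30.199.207.44
Longest matching prefix is /23 -> next hop 205.2.12.43.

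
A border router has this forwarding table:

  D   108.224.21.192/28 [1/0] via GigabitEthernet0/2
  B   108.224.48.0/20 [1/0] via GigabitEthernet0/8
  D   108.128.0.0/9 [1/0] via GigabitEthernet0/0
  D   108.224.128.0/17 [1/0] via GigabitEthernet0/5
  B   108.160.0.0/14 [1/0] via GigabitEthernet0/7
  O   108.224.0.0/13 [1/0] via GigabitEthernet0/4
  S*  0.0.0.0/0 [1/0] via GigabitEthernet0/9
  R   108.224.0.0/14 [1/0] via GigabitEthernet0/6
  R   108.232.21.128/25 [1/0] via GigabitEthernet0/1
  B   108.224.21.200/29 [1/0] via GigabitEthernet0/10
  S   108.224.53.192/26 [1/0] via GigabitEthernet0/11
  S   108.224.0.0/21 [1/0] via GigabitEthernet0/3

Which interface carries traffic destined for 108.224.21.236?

GigabitEthernet0/6

Routes whose prefix contains 108.224.21.236:
  0.0.0.0/0 (default, matches everything) -> GigabitEthernet0/9
  108.128.0.0/9 (108.128.0.0 - 108.255.255.255) -> GigabitEthernet0/0
  108.224.0.0/13 (108.224.0.0 - 108.231.255.255) -> GigabitEthernet0/4
  108.224.0.0/14 (108.224.0.0 - 108.227.255.255) -> GigabitEthernet0/6
More-specific entries that do NOT match:
  108.224.21.200/29 (108.224.21.200 - 108.224.21.207) does not contain 108.224.21.236
  108.224.21.192/28 (108.224.21.192 - 108.224.21.207) does not contain 108.224.21.236
  108.224.53.192/26 (108.224.53.192 - 108.224.53.255) does not contain 108.224.21.236
  108.232.21.128/25 (108.232.21.128 - 108.232.21.255) does not contain 108.224.21.236
  108.224.0.0/21 (108.224.0.0 - 108.224.7.255) does not contain 108.224.21.236
  108.224.48.0/20 (108.224.48.0 - 108.224.63.255) does not contain 108.224.21.236
  108.224.128.0/17 (108.224.128.0 - 108.224.255.255) does not contain 108.224.21.236
Longest matching prefix is /14 -> interface GigabitEthernet0/6.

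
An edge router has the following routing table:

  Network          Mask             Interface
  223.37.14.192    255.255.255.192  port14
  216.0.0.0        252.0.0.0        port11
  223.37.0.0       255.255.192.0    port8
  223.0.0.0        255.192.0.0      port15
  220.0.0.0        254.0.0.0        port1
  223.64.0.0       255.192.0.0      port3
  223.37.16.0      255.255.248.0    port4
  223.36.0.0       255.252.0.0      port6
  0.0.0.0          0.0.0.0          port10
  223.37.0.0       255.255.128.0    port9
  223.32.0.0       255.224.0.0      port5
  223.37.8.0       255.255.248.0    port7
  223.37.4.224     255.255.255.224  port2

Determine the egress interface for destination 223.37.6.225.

Routes whose prefix contains 223.37.6.225:
  0.0.0.0/0 (default, matches everything) -> port10
  223.0.0.0/10 (223.0.0.0 - 223.63.255.255) -> port15
  223.32.0.0/11 (223.32.0.0 - 223.63.255.255) -> port5
  223.36.0.0/14 (223.36.0.0 - 223.39.255.255) -> port6
  223.37.0.0/17 (223.37.0.0 - 223.37.127.255) -> port9
  223.37.0.0/18 (223.37.0.0 - 223.37.63.255) -> port8
More-specific entries that do NOT match:
  223.37.4.224/27 (223.37.4.224 - 223.37.4.255) does not contain 223.37.6.225
  223.37.14.192/26 (223.37.14.192 - 223.37.14.255) does not contain 223.37.6.225
  223.37.16.0/21 (223.37.16.0 - 223.37.23.255) does not contain 223.37.6.225
  223.37.8.0/21 (223.37.8.0 - 223.37.15.255) does not contain 223.37.6.225
Longest matching prefix is /18 -> interface port8.

port8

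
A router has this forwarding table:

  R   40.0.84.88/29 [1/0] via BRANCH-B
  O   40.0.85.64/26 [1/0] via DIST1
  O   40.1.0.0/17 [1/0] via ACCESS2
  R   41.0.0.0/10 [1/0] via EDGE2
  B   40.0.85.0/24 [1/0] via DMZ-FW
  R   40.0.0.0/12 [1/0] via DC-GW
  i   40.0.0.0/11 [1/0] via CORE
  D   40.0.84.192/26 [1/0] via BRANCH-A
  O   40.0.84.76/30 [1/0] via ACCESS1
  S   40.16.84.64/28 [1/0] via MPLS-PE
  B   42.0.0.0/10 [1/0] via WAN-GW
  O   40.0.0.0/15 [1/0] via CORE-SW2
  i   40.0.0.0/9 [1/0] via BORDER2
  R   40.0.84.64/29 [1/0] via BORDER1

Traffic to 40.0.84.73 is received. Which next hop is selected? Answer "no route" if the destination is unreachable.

Routes whose prefix contains 40.0.84.73:
  40.0.0.0/9 (40.0.0.0 - 40.127.255.255) -> BORDER2
  40.0.0.0/11 (40.0.0.0 - 40.31.255.255) -> CORE
  40.0.0.0/12 (40.0.0.0 - 40.15.255.255) -> DC-GW
  40.0.0.0/15 (40.0.0.0 - 40.1.255.255) -> CORE-SW2
More-specific entries that do NOT match:
  40.0.84.76/30 (40.0.84.76 - 40.0.84.79) does not contain 40.0.84.73
  40.0.84.88/29 (40.0.84.88 - 40.0.84.95) does not contain 40.0.84.73
  40.0.84.64/29 (40.0.84.64 - 40.0.84.71) does not contain 40.0.84.73
  40.16.84.64/28 (40.16.84.64 - 40.16.84.79) does not contain 40.0.84.73
  40.0.85.64/26 (40.0.85.64 - 40.0.85.127) does not contain 40.0.84.73
  40.0.84.192/26 (40.0.84.192 - 40.0.84.255) does not contain 40.0.84.73
  40.0.85.0/24 (40.0.85.0 - 40.0.85.255) does not contain 40.0.84.73
  40.1.0.0/17 (40.1.0.0 - 40.1.127.255) does not contain 40.0.84.73
Longest matching prefix is /15 -> next hop CORE-SW2.

CORE-SW2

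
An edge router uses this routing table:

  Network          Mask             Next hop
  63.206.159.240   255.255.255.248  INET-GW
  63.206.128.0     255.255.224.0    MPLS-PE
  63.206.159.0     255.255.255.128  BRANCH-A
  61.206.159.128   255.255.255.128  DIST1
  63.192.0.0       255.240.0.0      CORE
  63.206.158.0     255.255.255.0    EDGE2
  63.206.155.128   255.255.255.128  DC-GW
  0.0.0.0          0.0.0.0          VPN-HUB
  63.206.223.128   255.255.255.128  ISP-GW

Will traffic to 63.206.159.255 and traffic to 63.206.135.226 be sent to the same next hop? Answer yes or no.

yes

63.206.159.255: longest match 63.206.128.0/19 -> MPLS-PE
63.206.135.226: longest match 63.206.128.0/19 -> MPLS-PE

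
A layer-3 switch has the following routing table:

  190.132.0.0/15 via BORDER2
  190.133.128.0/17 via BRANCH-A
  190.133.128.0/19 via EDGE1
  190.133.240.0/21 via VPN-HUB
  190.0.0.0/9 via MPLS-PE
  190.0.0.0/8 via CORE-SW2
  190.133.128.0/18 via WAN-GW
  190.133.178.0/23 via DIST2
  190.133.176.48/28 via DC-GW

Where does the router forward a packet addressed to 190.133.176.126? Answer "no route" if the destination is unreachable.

Routes whose prefix contains 190.133.176.126:
  190.0.0.0/8 (190.0.0.0 - 190.255.255.255) -> CORE-SW2
  190.132.0.0/15 (190.132.0.0 - 190.133.255.255) -> BORDER2
  190.133.128.0/17 (190.133.128.0 - 190.133.255.255) -> BRANCH-A
  190.133.128.0/18 (190.133.128.0 - 190.133.191.255) -> WAN-GW
More-specific entries that do NOT match:
  190.133.176.48/28 (190.133.176.48 - 190.133.176.63) does not contain 190.133.176.126
  190.133.178.0/23 (190.133.178.0 - 190.133.179.255) does not contain 190.133.176.126
  190.133.240.0/21 (190.133.240.0 - 190.133.247.255) does not contain 190.133.176.126
  190.133.128.0/19 (190.133.128.0 - 190.133.159.255) does not contain 190.133.176.126
Longest matching prefix is /18 -> next hop WAN-GW.

WAN-GW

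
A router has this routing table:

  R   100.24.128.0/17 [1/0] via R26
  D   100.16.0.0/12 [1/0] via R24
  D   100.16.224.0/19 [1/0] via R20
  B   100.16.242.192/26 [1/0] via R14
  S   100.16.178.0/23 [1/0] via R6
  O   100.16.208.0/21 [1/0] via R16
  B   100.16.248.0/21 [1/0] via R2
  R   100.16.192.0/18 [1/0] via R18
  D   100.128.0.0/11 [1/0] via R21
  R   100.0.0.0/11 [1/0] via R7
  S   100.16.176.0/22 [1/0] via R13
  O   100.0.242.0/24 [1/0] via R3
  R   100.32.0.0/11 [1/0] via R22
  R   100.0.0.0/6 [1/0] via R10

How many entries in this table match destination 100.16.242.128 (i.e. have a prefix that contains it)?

5

Prefixes containing 100.16.242.128:
  100.0.0.0/6 (100.0.0.0 - 103.255.255.255)
  100.0.0.0/11 (100.0.0.0 - 100.31.255.255)
  100.16.0.0/12 (100.16.0.0 - 100.31.255.255)
  100.16.192.0/18 (100.16.192.0 - 100.16.255.255)
  100.16.224.0/19 (100.16.224.0 - 100.16.255.255)
Total matching entries: 5.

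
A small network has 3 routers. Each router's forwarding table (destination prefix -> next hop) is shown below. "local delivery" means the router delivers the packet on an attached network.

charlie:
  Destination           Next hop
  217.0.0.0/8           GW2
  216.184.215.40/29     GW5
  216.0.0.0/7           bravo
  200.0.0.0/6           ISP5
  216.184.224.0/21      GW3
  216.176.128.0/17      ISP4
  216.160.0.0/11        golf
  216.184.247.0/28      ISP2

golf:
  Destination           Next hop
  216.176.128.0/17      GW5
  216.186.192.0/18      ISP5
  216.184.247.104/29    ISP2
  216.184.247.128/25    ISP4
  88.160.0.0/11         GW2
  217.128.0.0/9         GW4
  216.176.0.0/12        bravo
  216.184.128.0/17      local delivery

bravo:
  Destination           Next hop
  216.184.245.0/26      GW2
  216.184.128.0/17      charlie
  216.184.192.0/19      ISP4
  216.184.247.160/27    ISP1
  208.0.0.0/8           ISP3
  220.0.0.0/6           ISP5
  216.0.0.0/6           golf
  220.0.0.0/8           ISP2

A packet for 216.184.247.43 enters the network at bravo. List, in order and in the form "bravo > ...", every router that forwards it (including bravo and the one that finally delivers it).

At bravo: longest match for 216.184.247.43 is 216.184.128.0/17 -> charlie
At charlie: longest match for 216.184.247.43 is 216.160.0.0/11 -> golf
At golf: longest match for 216.184.247.43 is 216.184.128.0/17 -> local delivery

bravo > charlie > golf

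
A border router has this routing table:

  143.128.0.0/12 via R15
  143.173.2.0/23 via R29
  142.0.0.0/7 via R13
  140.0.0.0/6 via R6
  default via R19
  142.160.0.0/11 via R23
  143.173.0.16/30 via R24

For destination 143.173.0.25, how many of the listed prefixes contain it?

3

Prefixes containing 143.173.0.25:
  0.0.0.0/0 (default, matches everything)
  140.0.0.0/6 (140.0.0.0 - 143.255.255.255)
  142.0.0.0/7 (142.0.0.0 - 143.255.255.255)
Total matching entries: 3.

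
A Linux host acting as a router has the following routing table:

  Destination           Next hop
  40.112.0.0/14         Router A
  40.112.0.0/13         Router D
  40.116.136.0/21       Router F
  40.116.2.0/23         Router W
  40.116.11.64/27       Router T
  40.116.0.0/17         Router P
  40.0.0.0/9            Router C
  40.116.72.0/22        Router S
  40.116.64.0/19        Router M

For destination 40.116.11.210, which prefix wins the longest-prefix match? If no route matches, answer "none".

40.116.0.0/17

Entries matching 40.116.11.210:
  40.0.0.0/9 (40.0.0.0 - 40.127.255.255)
  40.112.0.0/13 (40.112.0.0 - 40.119.255.255)
  40.116.0.0/17 (40.116.0.0 - 40.116.127.255)
Most specific is 40.116.0.0/17.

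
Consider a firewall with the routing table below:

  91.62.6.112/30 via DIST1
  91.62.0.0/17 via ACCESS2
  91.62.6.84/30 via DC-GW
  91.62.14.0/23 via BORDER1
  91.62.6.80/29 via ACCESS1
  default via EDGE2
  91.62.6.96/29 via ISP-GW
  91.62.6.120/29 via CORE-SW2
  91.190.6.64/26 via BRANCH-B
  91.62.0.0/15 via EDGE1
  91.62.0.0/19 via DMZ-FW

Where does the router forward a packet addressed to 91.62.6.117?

DMZ-FW

Routes whose prefix contains 91.62.6.117:
  0.0.0.0/0 (default, matches everything) -> EDGE2
  91.62.0.0/15 (91.62.0.0 - 91.63.255.255) -> EDGE1
  91.62.0.0/17 (91.62.0.0 - 91.62.127.255) -> ACCESS2
  91.62.0.0/19 (91.62.0.0 - 91.62.31.255) -> DMZ-FW
More-specific entries that do NOT match:
  91.62.6.112/30 (91.62.6.112 - 91.62.6.115) does not contain 91.62.6.117
  91.62.6.84/30 (91.62.6.84 - 91.62.6.87) does not contain 91.62.6.117
  91.62.6.80/29 (91.62.6.80 - 91.62.6.87) does not contain 91.62.6.117
  91.62.6.96/29 (91.62.6.96 - 91.62.6.103) does not contain 91.62.6.117
  91.62.6.120/29 (91.62.6.120 - 91.62.6.127) does not contain 91.62.6.117
  91.190.6.64/26 (91.190.6.64 - 91.190.6.127) does not contain 91.62.6.117
  91.62.14.0/23 (91.62.14.0 - 91.62.15.255) does not contain 91.62.6.117
Longest matching prefix is /19 -> next hop DMZ-FW.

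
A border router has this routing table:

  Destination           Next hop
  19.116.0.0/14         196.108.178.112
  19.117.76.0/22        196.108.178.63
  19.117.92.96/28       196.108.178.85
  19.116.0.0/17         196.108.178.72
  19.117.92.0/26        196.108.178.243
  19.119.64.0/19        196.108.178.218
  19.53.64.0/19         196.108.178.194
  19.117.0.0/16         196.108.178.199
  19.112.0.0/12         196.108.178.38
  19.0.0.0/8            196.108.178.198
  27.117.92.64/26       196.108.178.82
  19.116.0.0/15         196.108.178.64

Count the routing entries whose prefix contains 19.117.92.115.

Prefixes containing 19.117.92.115:
  19.0.0.0/8 (19.0.0.0 - 19.255.255.255)
  19.112.0.0/12 (19.112.0.0 - 19.127.255.255)
  19.116.0.0/14 (19.116.0.0 - 19.119.255.255)
  19.116.0.0/15 (19.116.0.0 - 19.117.255.255)
  19.117.0.0/16 (19.117.0.0 - 19.117.255.255)
Total matching entries: 5.

5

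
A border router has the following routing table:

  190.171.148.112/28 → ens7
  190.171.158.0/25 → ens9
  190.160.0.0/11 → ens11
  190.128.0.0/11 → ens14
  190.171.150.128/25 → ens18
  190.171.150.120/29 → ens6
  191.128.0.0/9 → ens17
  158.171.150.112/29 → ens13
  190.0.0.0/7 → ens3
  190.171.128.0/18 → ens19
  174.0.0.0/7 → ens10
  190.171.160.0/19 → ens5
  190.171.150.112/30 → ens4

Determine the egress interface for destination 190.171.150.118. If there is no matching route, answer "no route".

Routes whose prefix contains 190.171.150.118:
  190.0.0.0/7 (190.0.0.0 - 191.255.255.255) -> ens3
  190.160.0.0/11 (190.160.0.0 - 190.191.255.255) -> ens11
  190.171.128.0/18 (190.171.128.0 - 190.171.191.255) -> ens19
More-specific entries that do NOT match:
  190.171.150.112/30 (190.171.150.112 - 190.171.150.115) does not contain 190.171.150.118
  190.171.150.120/29 (190.171.150.120 - 190.171.150.127) does not contain 190.171.150.118
  158.171.150.112/29 (158.171.150.112 - 158.171.150.119) does not contain 190.171.150.118
  190.171.148.112/28 (190.171.148.112 - 190.171.148.127) does not contain 190.171.150.118
  190.171.158.0/25 (190.171.158.0 - 190.171.158.127) does not contain 190.171.150.118
  190.171.150.128/25 (190.171.150.128 - 190.171.150.255) does not contain 190.171.150.118
  190.171.160.0/19 (190.171.160.0 - 190.171.191.255) does not contain 190.171.150.118
Longest matching prefix is /18 -> interface ens19.

ens19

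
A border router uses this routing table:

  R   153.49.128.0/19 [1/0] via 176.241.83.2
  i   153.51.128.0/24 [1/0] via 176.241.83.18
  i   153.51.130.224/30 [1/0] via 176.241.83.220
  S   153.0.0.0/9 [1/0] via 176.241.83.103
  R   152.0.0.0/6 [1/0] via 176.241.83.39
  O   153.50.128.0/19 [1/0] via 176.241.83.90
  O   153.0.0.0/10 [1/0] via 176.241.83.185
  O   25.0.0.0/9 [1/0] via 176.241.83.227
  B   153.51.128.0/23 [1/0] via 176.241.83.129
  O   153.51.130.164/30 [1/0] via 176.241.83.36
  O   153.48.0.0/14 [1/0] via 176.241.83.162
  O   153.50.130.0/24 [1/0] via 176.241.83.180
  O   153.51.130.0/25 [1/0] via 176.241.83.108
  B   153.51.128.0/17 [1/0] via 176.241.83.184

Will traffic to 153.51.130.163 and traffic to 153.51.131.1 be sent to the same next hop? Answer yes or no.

yes

153.51.130.163: longest match 153.51.128.0/17 -> 176.241.83.184
153.51.131.1: longest match 153.51.128.0/17 -> 176.241.83.184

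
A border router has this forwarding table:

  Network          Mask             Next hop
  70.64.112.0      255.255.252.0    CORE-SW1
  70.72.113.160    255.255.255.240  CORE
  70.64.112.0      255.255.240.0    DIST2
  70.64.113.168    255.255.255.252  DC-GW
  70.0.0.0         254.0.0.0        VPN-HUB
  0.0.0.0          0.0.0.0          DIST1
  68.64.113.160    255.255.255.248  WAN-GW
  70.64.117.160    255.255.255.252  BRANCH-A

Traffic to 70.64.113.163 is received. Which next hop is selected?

CORE-SW1

Routes whose prefix contains 70.64.113.163:
  0.0.0.0/0 (default, matches everything) -> DIST1
  70.0.0.0/7 (70.0.0.0 - 71.255.255.255) -> VPN-HUB
  70.64.112.0/20 (70.64.112.0 - 70.64.127.255) -> DIST2
  70.64.112.0/22 (70.64.112.0 - 70.64.115.255) -> CORE-SW1
More-specific entries that do NOT match:
  70.64.113.168/30 (70.64.113.168 - 70.64.113.171) does not contain 70.64.113.163
  70.64.117.160/30 (70.64.117.160 - 70.64.117.163) does not contain 70.64.113.163
  68.64.113.160/29 (68.64.113.160 - 68.64.113.167) does not contain 70.64.113.163
  70.72.113.160/28 (70.72.113.160 - 70.72.113.175) does not contain 70.64.113.163
Longest matching prefix is /22 -> next hop CORE-SW1.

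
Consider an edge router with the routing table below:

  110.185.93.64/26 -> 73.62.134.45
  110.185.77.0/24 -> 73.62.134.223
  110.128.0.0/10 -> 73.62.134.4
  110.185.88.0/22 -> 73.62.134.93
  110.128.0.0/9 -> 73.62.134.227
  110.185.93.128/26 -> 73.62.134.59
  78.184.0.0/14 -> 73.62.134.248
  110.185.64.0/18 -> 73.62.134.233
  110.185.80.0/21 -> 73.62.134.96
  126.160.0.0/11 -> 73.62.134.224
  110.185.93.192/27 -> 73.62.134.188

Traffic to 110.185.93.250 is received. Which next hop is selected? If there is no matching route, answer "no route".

73.62.134.233

Routes whose prefix contains 110.185.93.250:
  110.128.0.0/9 (110.128.0.0 - 110.255.255.255) -> 73.62.134.227
  110.128.0.0/10 (110.128.0.0 - 110.191.255.255) -> 73.62.134.4
  110.185.64.0/18 (110.185.64.0 - 110.185.127.255) -> 73.62.134.233
More-specific entries that do NOT match:
  110.185.93.192/27 (110.185.93.192 - 110.185.93.223) does not contain 110.185.93.250
  110.185.93.64/26 (110.185.93.64 - 110.185.93.127) does not contain 110.185.93.250
  110.185.93.128/26 (110.185.93.128 - 110.185.93.191) does not contain 110.185.93.250
  110.185.77.0/24 (110.185.77.0 - 110.185.77.255) does not contain 110.185.93.250
  110.185.88.0/22 (110.185.88.0 - 110.185.91.255) does not contain 110.185.93.250
  110.185.80.0/21 (110.185.80.0 - 110.185.87.255) does not contain 110.185.93.250
Longest matching prefix is /18 -> next hop 73.62.134.233.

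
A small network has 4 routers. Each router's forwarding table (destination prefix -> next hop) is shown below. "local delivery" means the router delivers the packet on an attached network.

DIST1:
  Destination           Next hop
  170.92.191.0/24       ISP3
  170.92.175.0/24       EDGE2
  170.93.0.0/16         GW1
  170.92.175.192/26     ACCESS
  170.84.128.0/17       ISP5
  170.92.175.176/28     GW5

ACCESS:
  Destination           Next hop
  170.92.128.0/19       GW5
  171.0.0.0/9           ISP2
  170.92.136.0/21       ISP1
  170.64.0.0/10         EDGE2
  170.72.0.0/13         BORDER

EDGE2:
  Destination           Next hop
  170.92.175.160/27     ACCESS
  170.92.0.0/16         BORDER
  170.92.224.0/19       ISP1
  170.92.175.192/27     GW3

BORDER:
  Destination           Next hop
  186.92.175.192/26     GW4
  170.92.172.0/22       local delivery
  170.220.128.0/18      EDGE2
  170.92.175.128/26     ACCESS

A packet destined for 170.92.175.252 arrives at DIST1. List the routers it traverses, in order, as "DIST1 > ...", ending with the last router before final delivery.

At DIST1: longest match for 170.92.175.252 is 170.92.175.192/26 -> ACCESS
At ACCESS: longest match for 170.92.175.252 is 170.64.0.0/10 -> EDGE2
At EDGE2: longest match for 170.92.175.252 is 170.92.0.0/16 -> BORDER
At BORDER: longest match for 170.92.175.252 is 170.92.172.0/22 -> local delivery

DIST1 > ACCESS > EDGE2 > BORDER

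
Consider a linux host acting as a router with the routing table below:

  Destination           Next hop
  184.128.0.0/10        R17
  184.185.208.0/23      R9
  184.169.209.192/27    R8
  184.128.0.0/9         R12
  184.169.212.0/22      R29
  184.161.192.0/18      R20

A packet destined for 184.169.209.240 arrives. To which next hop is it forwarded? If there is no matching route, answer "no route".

R17

Routes whose prefix contains 184.169.209.240:
  184.128.0.0/9 (184.128.0.0 - 184.255.255.255) -> R12
  184.128.0.0/10 (184.128.0.0 - 184.191.255.255) -> R17
More-specific entries that do NOT match:
  184.169.209.192/27 (184.169.209.192 - 184.169.209.223) does not contain 184.169.209.240
  184.185.208.0/23 (184.185.208.0 - 184.185.209.255) does not contain 184.169.209.240
  184.169.212.0/22 (184.169.212.0 - 184.169.215.255) does not contain 184.169.209.240
  184.161.192.0/18 (184.161.192.0 - 184.161.255.255) does not contain 184.169.209.240
Longest matching prefix is /10 -> next hop R17.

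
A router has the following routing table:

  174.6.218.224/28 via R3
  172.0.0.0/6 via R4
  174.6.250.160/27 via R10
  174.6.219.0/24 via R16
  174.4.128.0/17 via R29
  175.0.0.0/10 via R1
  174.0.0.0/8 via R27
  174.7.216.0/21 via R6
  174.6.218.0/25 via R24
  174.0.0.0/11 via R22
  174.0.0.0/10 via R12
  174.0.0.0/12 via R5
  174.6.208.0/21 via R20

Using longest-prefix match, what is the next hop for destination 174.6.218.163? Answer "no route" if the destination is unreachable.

Routes whose prefix contains 174.6.218.163:
  172.0.0.0/6 (172.0.0.0 - 175.255.255.255) -> R4
  174.0.0.0/8 (174.0.0.0 - 174.255.255.255) -> R27
  174.0.0.0/10 (174.0.0.0 - 174.63.255.255) -> R12
  174.0.0.0/11 (174.0.0.0 - 174.31.255.255) -> R22
  174.0.0.0/12 (174.0.0.0 - 174.15.255.255) -> R5
More-specific entries that do NOT match:
  174.6.218.224/28 (174.6.218.224 - 174.6.218.239) does not contain 174.6.218.163
  174.6.250.160/27 (174.6.250.160 - 174.6.250.191) does not contain 174.6.218.163
  174.6.218.0/25 (174.6.218.0 - 174.6.218.127) does not contain 174.6.218.163
  174.6.219.0/24 (174.6.219.0 - 174.6.219.255) does not contain 174.6.218.163
  174.7.216.0/21 (174.7.216.0 - 174.7.223.255) does not contain 174.6.218.163
  174.6.208.0/21 (174.6.208.0 - 174.6.215.255) does not contain 174.6.218.163
  174.4.128.0/17 (174.4.128.0 - 174.4.255.255) does not contain 174.6.218.163
Longest matching prefix is /12 -> next hop R5.

R5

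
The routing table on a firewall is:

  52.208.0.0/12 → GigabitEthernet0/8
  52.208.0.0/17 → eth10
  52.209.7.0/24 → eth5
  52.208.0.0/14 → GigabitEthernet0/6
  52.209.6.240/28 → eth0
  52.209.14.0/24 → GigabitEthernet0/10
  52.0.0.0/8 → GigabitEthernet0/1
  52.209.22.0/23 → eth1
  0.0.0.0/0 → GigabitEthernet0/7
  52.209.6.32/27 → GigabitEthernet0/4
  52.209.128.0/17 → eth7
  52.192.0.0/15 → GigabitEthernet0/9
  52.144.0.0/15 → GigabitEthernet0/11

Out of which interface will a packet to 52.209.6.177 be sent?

GigabitEthernet0/6

Routes whose prefix contains 52.209.6.177:
  0.0.0.0/0 (default, matches everything) -> GigabitEthernet0/7
  52.0.0.0/8 (52.0.0.0 - 52.255.255.255) -> GigabitEthernet0/1
  52.208.0.0/12 (52.208.0.0 - 52.223.255.255) -> GigabitEthernet0/8
  52.208.0.0/14 (52.208.0.0 - 52.211.255.255) -> GigabitEthernet0/6
More-specific entries that do NOT match:
  52.209.6.240/28 (52.209.6.240 - 52.209.6.255) does not contain 52.209.6.177
  52.209.6.32/27 (52.209.6.32 - 52.209.6.63) does not contain 52.209.6.177
  52.209.7.0/24 (52.209.7.0 - 52.209.7.255) does not contain 52.209.6.177
  52.209.14.0/24 (52.209.14.0 - 52.209.14.255) does not contain 52.209.6.177
  52.209.22.0/23 (52.209.22.0 - 52.209.23.255) does not contain 52.209.6.177
  52.208.0.0/17 (52.208.0.0 - 52.208.127.255) does not contain 52.209.6.177
  52.209.128.0/17 (52.209.128.0 - 52.209.255.255) does not contain 52.209.6.177
  52.192.0.0/15 (52.192.0.0 - 52.193.255.255) does not contain 52.209.6.177
  52.144.0.0/15 (52.144.0.0 - 52.145.255.255) does not contain 52.209.6.177
Longest matching prefix is /14 -> interface GigabitEthernet0/6.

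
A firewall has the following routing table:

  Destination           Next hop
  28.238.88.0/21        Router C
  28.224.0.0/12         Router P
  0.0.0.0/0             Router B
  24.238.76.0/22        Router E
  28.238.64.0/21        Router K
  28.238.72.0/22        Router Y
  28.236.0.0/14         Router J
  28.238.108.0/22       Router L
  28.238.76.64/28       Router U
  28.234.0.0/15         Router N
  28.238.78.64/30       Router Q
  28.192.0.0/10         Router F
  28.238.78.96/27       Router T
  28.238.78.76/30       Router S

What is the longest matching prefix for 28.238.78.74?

28.236.0.0/14

Entries matching 28.238.78.74:
  0.0.0.0/0 (default, matches everything)
  28.192.0.0/10 (28.192.0.0 - 28.255.255.255)
  28.224.0.0/12 (28.224.0.0 - 28.239.255.255)
  28.236.0.0/14 (28.236.0.0 - 28.239.255.255)
Most specific is 28.236.0.0/14.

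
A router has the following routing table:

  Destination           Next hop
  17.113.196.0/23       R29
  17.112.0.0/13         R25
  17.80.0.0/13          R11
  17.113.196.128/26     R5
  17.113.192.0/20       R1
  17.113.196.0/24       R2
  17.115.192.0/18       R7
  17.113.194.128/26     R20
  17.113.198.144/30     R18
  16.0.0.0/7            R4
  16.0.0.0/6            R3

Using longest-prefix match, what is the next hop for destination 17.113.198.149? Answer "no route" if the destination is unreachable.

Routes whose prefix contains 17.113.198.149:
  16.0.0.0/6 (16.0.0.0 - 19.255.255.255) -> R3
  16.0.0.0/7 (16.0.0.0 - 17.255.255.255) -> R4
  17.112.0.0/13 (17.112.0.0 - 17.119.255.255) -> R25
  17.113.192.0/20 (17.113.192.0 - 17.113.207.255) -> R1
More-specific entries that do NOT match:
  17.113.198.144/30 (17.113.198.144 - 17.113.198.147) does not contain 17.113.198.149
  17.113.196.128/26 (17.113.196.128 - 17.113.196.191) does not contain 17.113.198.149
  17.113.194.128/26 (17.113.194.128 - 17.113.194.191) does not contain 17.113.198.149
  17.113.196.0/24 (17.113.196.0 - 17.113.196.255) does not contain 17.113.198.149
  17.113.196.0/23 (17.113.196.0 - 17.113.197.255) does not contain 17.113.198.149
Longest matching prefix is /20 -> next hop R1.

R1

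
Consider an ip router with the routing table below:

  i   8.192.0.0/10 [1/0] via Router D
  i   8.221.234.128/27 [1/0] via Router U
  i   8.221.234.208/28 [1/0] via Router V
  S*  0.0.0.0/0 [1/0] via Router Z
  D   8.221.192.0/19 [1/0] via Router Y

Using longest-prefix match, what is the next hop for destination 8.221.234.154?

Routes whose prefix contains 8.221.234.154:
  0.0.0.0/0 (default, matches everything) -> Router Z
  8.192.0.0/10 (8.192.0.0 - 8.255.255.255) -> Router D
  8.221.234.128/27 (8.221.234.128 - 8.221.234.159) -> Router U
More-specific entries that do NOT match:
  8.221.234.208/28 (8.221.234.208 - 8.221.234.223) does not contain 8.221.234.154
Longest matching prefix is /27 -> next hop Router U.

Router U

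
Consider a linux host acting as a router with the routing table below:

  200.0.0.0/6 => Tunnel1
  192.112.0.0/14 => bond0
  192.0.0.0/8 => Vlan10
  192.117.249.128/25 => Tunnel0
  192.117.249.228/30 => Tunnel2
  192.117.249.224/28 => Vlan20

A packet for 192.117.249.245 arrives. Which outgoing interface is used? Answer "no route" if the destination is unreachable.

Tunnel0

Routes whose prefix contains 192.117.249.245:
  192.0.0.0/8 (192.0.0.0 - 192.255.255.255) -> Vlan10
  192.117.249.128/25 (192.117.249.128 - 192.117.249.255) -> Tunnel0
More-specific entries that do NOT match:
  192.117.249.228/30 (192.117.249.228 - 192.117.249.231) does not contain 192.117.249.245
  192.117.249.224/28 (192.117.249.224 - 192.117.249.239) does not contain 192.117.249.245
Longest matching prefix is /25 -> interface Tunnel0.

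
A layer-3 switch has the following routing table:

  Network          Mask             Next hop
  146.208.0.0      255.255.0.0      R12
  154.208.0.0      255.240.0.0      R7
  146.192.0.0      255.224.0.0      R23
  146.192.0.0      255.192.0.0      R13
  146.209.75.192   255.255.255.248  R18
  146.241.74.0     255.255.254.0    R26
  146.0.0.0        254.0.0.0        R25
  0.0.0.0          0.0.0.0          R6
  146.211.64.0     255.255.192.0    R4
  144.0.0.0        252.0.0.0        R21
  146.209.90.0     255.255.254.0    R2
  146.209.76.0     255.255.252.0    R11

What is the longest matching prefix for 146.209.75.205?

Entries matching 146.209.75.205:
  0.0.0.0/0 (default, matches everything)
  144.0.0.0/6 (144.0.0.0 - 147.255.255.255)
  146.0.0.0/7 (146.0.0.0 - 147.255.255.255)
  146.192.0.0/10 (146.192.0.0 - 146.255.255.255)
  146.192.0.0/11 (146.192.0.0 - 146.223.255.255)
Most specific is 146.192.0.0/11.

146.192.0.0/11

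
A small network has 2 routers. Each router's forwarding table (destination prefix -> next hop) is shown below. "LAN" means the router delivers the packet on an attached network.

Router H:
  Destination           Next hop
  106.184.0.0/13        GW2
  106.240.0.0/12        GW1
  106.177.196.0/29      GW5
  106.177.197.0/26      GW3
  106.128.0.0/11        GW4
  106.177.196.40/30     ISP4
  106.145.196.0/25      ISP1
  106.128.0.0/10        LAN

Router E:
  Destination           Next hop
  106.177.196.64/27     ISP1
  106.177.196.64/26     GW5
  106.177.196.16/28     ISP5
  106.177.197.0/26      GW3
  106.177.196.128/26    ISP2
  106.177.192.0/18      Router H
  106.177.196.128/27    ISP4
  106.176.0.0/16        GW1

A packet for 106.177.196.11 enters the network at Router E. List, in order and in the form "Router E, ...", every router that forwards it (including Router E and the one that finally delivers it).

At Router E: longest match for 106.177.196.11 is 106.177.192.0/18 -> Router H
At Router H: longest match for 106.177.196.11 is 106.128.0.0/10 -> LAN

Router E, Router H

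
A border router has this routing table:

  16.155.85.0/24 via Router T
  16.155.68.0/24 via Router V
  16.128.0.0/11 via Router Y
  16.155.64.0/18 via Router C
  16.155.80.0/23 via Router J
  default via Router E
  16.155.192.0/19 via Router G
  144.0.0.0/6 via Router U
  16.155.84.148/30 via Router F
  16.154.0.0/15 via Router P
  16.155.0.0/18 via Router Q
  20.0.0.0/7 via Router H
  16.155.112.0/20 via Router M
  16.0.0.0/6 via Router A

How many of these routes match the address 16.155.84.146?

5

Prefixes containing 16.155.84.146:
  0.0.0.0/0 (default, matches everything)
  16.0.0.0/6 (16.0.0.0 - 19.255.255.255)
  16.128.0.0/11 (16.128.0.0 - 16.159.255.255)
  16.154.0.0/15 (16.154.0.0 - 16.155.255.255)
  16.155.64.0/18 (16.155.64.0 - 16.155.127.255)
Total matching entries: 5.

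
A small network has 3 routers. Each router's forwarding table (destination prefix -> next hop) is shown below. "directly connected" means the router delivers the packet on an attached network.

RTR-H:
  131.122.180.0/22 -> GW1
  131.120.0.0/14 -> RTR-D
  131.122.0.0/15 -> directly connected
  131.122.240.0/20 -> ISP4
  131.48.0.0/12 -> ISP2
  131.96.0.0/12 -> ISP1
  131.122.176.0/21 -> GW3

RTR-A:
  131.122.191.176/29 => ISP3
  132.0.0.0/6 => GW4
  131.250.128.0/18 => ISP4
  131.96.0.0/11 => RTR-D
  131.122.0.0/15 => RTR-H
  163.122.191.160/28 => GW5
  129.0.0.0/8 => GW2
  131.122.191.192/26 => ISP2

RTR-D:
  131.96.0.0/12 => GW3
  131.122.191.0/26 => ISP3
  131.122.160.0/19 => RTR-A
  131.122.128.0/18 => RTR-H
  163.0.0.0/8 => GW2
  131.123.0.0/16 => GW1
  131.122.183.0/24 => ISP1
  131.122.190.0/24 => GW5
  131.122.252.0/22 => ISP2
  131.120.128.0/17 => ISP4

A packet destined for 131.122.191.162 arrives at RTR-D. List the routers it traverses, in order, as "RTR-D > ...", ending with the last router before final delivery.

RTR-D > RTR-A > RTR-H

At RTR-D: longest match for 131.122.191.162 is 131.122.160.0/19 -> RTR-A
At RTR-A: longest match for 131.122.191.162 is 131.122.0.0/15 -> RTR-H
At RTR-H: longest match for 131.122.191.162 is 131.122.0.0/15 -> directly connected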